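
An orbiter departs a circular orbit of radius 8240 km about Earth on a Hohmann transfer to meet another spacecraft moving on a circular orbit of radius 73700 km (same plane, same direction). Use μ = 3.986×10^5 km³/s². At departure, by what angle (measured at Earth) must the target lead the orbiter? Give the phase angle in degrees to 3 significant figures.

φ = 105°

Semi-major axis of the transfer orbit: a_t = (8240 + 73700)/2 = 40970 km.
The half-period of the transfer ellipse is t = π√(a_t³/μ) = 41264.8 s.
Target angular speed ω₂ = √(μ/r₂³) = 3.15549×10^-5 rad/s.
Angle swept by the target during transfer: ω₂·t = 1.30211 rad = 74.61°.
The orbiter traverses 180° on the transfer ellipse, so the target must lead by 180° − 74.61° = 105°.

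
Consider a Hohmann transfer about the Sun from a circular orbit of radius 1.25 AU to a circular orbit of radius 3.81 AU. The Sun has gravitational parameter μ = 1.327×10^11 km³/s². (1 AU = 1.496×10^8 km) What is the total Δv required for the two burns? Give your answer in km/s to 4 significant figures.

In km: r₁ = 1.25 × 1.496×10^8 = 1.870×10^8 km; r₂ = 3.81 × 1.496×10^8 = 5.69976×10^8 km.
Transfer-ellipse semi-major axis a_t = (r₁ + r₂)/2 = (1.870×10^8 + 5.69976×10^8)/2 = 3.78488×10^8 km.
Circular speed at r₁: v₁ = √(μ/r₁) = √(1.327×10^11/1.870×10^8) = 26.639 km/s.
Transfer-orbit speed at r₁ (vis-viva equation): v_p = √[μ(2/r₁ − 1/a_t)] = 32.690 km/s.
First burn Δv₁ = |v_p − v₁| = 6.051 km/s.
At r₂, v₂ = √(μ/r₂) = 15.258 km/s.
Transfer-orbit speed at r₂: v_a = √[μ(2/r₂ − 1/a_t)] = 10.725 km/s.
Second burn Δv₂ = |v₂ − v_a| = 4.533 km/s.
Total Δv = Δv₁ + Δv₂ = 10.58 km/s.

Δv = 10.58 km/s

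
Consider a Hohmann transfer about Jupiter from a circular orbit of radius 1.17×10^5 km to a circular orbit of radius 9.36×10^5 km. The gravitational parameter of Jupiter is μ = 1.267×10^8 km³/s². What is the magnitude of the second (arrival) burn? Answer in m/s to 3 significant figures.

Δv₂ = 6150 m/s

The Hohmann ellipse has a_t = (r₁ + r₂)/2 = 5.265×10^5 km.
On the circular orbit at r = 9.360×10^5 km, v_c = √(μ/r) = 11.635 km/s.
Vis-viva on the transfer ellipse at r = 9.360×10^5 km gives v_t = √[μ(2/r − 1/a_t)] = 5.4846 km/s.
Δv₂ = |v_t − v_c| = |5.4846 − 11.635| = 6.150 km/s.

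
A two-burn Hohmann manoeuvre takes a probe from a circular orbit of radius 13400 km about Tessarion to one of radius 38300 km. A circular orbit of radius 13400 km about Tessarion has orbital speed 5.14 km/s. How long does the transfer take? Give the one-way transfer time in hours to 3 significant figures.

From the circular-orbit relation v² = μ/r at r = 13400 km: μ = v²r = (5.14)² × 13400 = 3.54023×10^5 km³/s².
Semi-major axis of the transfer orbit: a_t = (13400 + 38300)/2 = 25850 km.
Half the transfer-orbit period gives t = π√(a_t³/μ) = 21944 s.
Converting: 21944 s ÷ 3600 s/hour = 6.10 hours.

t = 6.10 hours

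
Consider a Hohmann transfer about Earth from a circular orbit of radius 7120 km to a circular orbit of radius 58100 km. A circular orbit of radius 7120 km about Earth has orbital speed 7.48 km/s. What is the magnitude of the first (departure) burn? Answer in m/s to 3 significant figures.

From the circular-orbit relation v² = μ/r at r = 7120 km: μ = v²r = (7.48)² × 7120 = 3.98367×10^5 km³/s².
Semi-major axis of the transfer orbit: a_t = (7120 + 58100)/2 = 32610 km.
On the circular orbit at r = 7120 km, v_c = √(μ/r) = 7.480 km/s.
Transfer-orbit speed at the same r (vis-viva, a = a_t): v_t = √[μ(2/r − 1/a_t)] = 9.984 km/s.
Δv₁ = |v_t − v_c| = |9.984 − 7.480| = 2.504 km/s.

Δv₁ = 2500 m/s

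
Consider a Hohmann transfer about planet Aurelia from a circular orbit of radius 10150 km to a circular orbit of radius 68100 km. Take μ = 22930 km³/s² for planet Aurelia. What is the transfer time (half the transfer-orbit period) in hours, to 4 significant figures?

t = 44.60 hours

The Hohmann ellipse has a_t = (r₁ + r₂)/2 = 39125 km.
Half the transfer-orbit period gives t = π√(a_t³/μ) = 1.6056×10^5 s.
Converting: 1.6056×10^5 s ÷ 3600 s/hour = 44.60 hours.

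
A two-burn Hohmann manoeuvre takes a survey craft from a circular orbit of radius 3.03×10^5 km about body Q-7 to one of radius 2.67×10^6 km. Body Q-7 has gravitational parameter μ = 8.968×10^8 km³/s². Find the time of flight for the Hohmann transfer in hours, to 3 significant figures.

Semi-major axis of the transfer orbit: a_t = (3.030×10^5 + 2.670×10^6)/2 = 1.4865×10^6 km.
Transfer time t = π√(a_t³/μ) = π√((1.4865×10^6)³ / 8.968×10^8) = 1.901×10^5 s.
Converting: 1.901×10^5 s ÷ 3600 s/hour = 52.8 hours.

t = 52.8 hours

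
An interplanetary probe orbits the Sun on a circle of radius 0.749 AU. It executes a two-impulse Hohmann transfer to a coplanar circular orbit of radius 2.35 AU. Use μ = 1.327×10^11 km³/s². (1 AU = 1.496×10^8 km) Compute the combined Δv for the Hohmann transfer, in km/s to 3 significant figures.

Δv = 13.9 km/s

In km: r₁ = 0.749 × 1.496×10^8 = 1.120504×10^8 km; r₂ = 2.35 × 1.496×10^8 = 3.5156×10^8 km.
The Hohmann ellipse has a_t = (r₁ + r₂)/2 = 2.318052×10^8 km.
At r₁ the circular-orbit speed is v₁ = √(μ/r₁) = 34.4135 km/s.
Transfer-orbit speed at r₁ (v² = μ(2/r − 1/a)): v_p = √[μ(2/r₁ − 1/a_t)] = 42.3806 km/s.
First burn Δv₁ = |v_p − v₁| = 7.967 km/s.
Circular speed at r₂: v₂ = √(μ/r₂) = 19.4283 km/s.
Transfer-orbit speed at r₂: v_a = √[μ(2/r₂ − 1/a_t)] = 13.5077 km/s.
Second burn Δv₂ = |v₂ − v_a| = 5.921 km/s.
Δv = Δv₁ + Δv₂ = 7.967 + 5.921 = 13.89 km/s.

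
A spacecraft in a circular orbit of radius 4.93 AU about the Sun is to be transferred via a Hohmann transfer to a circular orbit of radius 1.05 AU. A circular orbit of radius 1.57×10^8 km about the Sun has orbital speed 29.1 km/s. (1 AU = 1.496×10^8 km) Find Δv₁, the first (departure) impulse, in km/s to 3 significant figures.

From the circular-orbit relation v² = μ/r at r = 1.57×10^8 km: μ = v²r = (29.1)² × 1.57×10^8 = 1.32949×10^11 km³/s².
In km: r₁ = 4.93 × 1.496×10^8 = 7.37528×10^8 km; r₂ = 1.05 × 1.496×10^8 = 1.5708×10^8 km.
Semi-major axis of the transfer orbit: a_t = (7.37528×10^8 + 1.5708×10^8)/2 = 4.47304×10^8 km.
Circular speed at r = 7.37528×10^8 km: v_c = √(μ/r) = 13.426 km/s.
Vis-viva on the transfer ellipse at r = 7.37528×10^8 km gives v_t = √[μ(2/r − 1/a_t)] = 7.9563 km/s.
Δv₁ = |v_t − v_c| = |7.9563 − 13.426| = 5.470 km/s.

Δv₁ = 5.47 km/s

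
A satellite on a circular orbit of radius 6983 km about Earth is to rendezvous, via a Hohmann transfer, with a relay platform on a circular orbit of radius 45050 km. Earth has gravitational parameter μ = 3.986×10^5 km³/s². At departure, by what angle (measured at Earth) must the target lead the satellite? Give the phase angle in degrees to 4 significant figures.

The Hohmann ellipse has a_t = (r₁ + r₂)/2 = 26016.5 km.
Transfer time t = π√(a_t³/μ) = 20881.2 s.
The target's mean motion on its circular orbit is ω₂ = √(μ/r₂³) = 6.60277×10^-5 rad/s.
Angle swept by the target during transfer: ω₂·t = 1.37874 rad = 79.00°.
The satellite traverses 180° on the transfer ellipse, so the target must lead by 180° − 79.00° = 101.0°.

φ = 101.0°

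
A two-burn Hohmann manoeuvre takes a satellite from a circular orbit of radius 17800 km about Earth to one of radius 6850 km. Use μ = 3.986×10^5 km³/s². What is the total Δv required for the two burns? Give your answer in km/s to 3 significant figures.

Semi-major axis of the transfer orbit: a_t = (17800 + 6850)/2 = 12325 km.
At r₁ the circular-orbit speed is v₁ = √(μ/r₁) = 4.732 km/s.
On the transfer ellipse at r₁, vis-viva gives v_a = √[μ(2/r₁ − 1/a_t)] = 3.528 km/s.
First burn Δv₁ = |v_a − v₁| = 1.204 km/s.
At r₂, v₂ = √(μ/r₂) = 7.628 km/s.
Transfer-orbit speed at r₂: v_p = √[μ(2/r₂ − 1/a_t)] = 9.167 km/s.
Second burn Δv₂ = |v₂ − v_p| = 1.539 km/s.
Δv = Δv₁ + Δv₂ = 1.204 + 1.539 = 2.743 km/s.

Δv = 2.74 km/s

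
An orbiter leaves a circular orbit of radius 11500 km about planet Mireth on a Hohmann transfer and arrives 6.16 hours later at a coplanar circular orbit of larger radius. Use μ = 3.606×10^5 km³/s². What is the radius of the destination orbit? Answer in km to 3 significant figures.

r₂ = 40900 km

Transfer time t = 6.16 hours = 22176 s, and t = π√(a_t³/μ).
So a_t = (μ t²/π²)^(1/3) = (3.606×10^5 × (22176)² / π²)^(1/3) = 26192 km.
Since a_t = (r₁ + r₂)/2, r₂ = 2a_t − r₁ = 2×26192 − 11500 = 40884 km.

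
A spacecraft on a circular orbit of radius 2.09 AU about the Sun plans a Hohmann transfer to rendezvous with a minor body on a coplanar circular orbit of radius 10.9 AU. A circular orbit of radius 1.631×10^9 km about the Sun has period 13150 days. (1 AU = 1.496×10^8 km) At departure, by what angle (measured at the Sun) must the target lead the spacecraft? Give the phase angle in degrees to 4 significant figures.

From Kepler's third law T² = 4π²r³/μ at r = 1.631×10^9 km, T = 13150 days = 13150 × 86400 s = 1.13616×10^9 s: μ = 4π²r³/T² = 1.32691×10^11 km³/s².
In km: r₁ = 2.09 × 1.496×10^8 = 3.12664×10^8 km; r₂ = 10.9 × 1.496×10^8 = 1.63064×10^9 km.
Semi-major axis of the transfer orbit: a_t = (3.12664×10^8 + 1.63064×10^9)/2 = 9.71652×10^8 km.
The half-period of the transfer ellipse is t = π√(a_t³/μ) = 2.612×10^8 s.
Target angular speed ω₂ = √(μ/r₂³) = 5.532×10^-9 rad/s.
Angle swept by the target during transfer: ω₂·t = 1.445 rad = 82.79°.
Arrival is 180° from departure on the ellipse, so φ = 180° − 82.79° = 97.21°.

φ = 97.21°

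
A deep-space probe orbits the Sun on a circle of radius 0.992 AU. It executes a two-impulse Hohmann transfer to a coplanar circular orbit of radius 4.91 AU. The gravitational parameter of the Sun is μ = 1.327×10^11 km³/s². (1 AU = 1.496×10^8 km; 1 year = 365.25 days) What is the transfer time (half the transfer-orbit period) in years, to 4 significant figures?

t = 2.535 years

In km: r₁ = 0.992 × 1.496×10^8 = 1.484032×10^8 km; r₂ = 4.91 × 1.496×10^8 = 7.34536×10^8 km.
The Hohmann ellipse has a_t = (r₁ + r₂)/2 = 4.414696×10^8 km.
By Kepler's third law the transfer-orbit period is T = 2π√(a_t³/μ), so t = T/2 = 8.000×10^7 s.
Converting: 8.000×10^7 s ÷ 3.15576×10^7 s/year (365.25 × 86400) = 2.535 years.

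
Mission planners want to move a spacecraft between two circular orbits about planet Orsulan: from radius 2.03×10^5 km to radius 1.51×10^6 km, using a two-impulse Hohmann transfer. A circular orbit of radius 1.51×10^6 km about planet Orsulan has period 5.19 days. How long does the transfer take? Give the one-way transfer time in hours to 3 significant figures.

t = 26.6 hours

From Kepler's third law T² = 4π²r³/μ at r = 1.51×10^6 km, T = 5.19 days = 5.19 × 86400 s = 4.48416×10^5 s: μ = 4π²r³/T² = 6.75971×10^8 km³/s².
Transfer-ellipse semi-major axis a_t = (r₁ + r₂)/2 = (2.030×10^5 + 1.510×10^6)/2 = 8.565×10^5 km.
Transfer time t = π√(a_t³/μ) = π√((8.565×10^5)³ / 6.75971×10^8) = 95780 s.
Converting: 95780 s ÷ 3600 s/hour = 26.6 hours.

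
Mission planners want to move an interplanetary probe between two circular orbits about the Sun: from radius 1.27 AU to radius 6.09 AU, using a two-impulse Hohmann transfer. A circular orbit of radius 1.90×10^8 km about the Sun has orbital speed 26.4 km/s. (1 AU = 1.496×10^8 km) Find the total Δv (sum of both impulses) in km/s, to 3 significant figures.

Δv = 12.5 km/s

From the circular-orbit relation v² = μ/r at r = 1.90×10^8 km: μ = v²r = (26.4)² × 1.90×10^8 = 1.32422×10^11 km³/s².
In km: r₁ = 1.27 × 1.496×10^8 = 1.89992×10^8 km; r₂ = 6.09 × 1.496×10^8 = 9.11064×10^8 km.
Semi-major axis of the transfer orbit: a_t = (1.89992×10^8 + 9.11064×10^8)/2 = 5.50528×10^8 km.
Circular speed at r₁: v₁ = √(μ/r₁) = √(1.32422×10^11/1.89992×10^8) = 26.4006 km/s.
Transfer-orbit speed at r₁ (v² = μ(2/r − 1/a)): v_p = √[μ(2/r₁ − 1/a_t)] = 33.9624 km/s.
First burn Δv₁ = |v_p − v₁| = 7.562 km/s.
Circular speed at r₂: v₂ = √(μ/r₂) = 12.0561 km/s.
Transfer-orbit speed at r₂: v_a = √[μ(2/r₂ − 1/a_t)] = 7.08246 km/s.
Second burn Δv₂ = |v₂ − v_a| = 4.974 km/s.
Δv = Δv₁ + Δv₂ = 7.562 + 4.974 = 12.54 km/s.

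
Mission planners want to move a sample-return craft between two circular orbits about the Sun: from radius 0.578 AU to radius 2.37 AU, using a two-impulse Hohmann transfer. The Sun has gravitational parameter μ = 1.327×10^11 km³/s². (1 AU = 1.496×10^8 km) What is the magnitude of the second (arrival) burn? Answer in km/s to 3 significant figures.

Δv₂ = 7.23 km/s

In km: r₁ = 0.578 × 1.496×10^8 = 8.64688×10^7 km; r₂ = 2.37 × 1.496×10^8 = 3.54552×10^8 km.
Semi-major axis of the transfer orbit: a_t = (8.64688×10^7 + 3.54552×10^8)/2 = 2.205104×10^8 km.
Circular speed at r = 3.54552×10^8 km: v_c = √(μ/r) = 19.3462 km/s.
Vis-viva on the transfer ellipse at r = 3.54552×10^8 km gives v_t = √[μ(2/r − 1/a_t)] = 12.1146 km/s.
Δv₂ = |v_t − v_c| = |12.1146 − 19.3462| = 7.232 km/s.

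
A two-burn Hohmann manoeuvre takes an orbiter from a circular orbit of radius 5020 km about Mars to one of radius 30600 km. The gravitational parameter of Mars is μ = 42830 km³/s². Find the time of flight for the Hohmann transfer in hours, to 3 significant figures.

t = 10.0 hours

Semi-major axis of the transfer orbit: a_t = (5020 + 30600)/2 = 17810 km.
Half the transfer-orbit period gives t = π√(a_t³/μ) = 36080 s.
Converting: 36080 s ÷ 3600 s/hour = 10.0 hours.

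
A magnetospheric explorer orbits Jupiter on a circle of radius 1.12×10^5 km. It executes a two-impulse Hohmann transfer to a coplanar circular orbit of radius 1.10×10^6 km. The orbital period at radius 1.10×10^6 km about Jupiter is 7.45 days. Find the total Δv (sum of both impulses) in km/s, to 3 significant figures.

Δv = 17.8 km/s

From Kepler's third law T² = 4π²r³/μ at r = 1.10×10^6 km, T = 7.45 days = 7.45 × 86400 s = 6.4368×10^5 s: μ = 4π²r³/T² = 1.26823×10^8 km³/s².
Semi-major axis of the transfer orbit: a_t = (1.120×10^5 + 1.100×10^6)/2 = 6.060×10^5 km.
Circular speed at r₁: v₁ = √(μ/r₁) = √(1.26823×10^8/1.120×10^5) = 33.65 km/s.
On the transfer ellipse at r₁, v² = μ(2/r − 1/a) gives v_p = √[μ(2/r₁ − 1/a_t)] = 45.34 km/s.
First burn Δv₁ = |v_p − v₁| = 11.69 km/s.
At r₂, v₂ = √(μ/r₂) = 10.737 km/s.
Transfer-orbit speed at r₂: v_a = √[μ(2/r₂ − 1/a_t)] = 4.6161 km/s.
Second burn Δv₂ = |v₂ − v_a| = 6.121 km/s.
Δv = Δv₁ + Δv₂ = 11.69 + 6.121 = 17.81 km/s.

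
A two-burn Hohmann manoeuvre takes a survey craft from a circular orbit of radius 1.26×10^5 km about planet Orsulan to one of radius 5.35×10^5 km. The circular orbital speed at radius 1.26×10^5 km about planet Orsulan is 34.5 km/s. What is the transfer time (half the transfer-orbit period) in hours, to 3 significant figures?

t = 13.5 hours

From the circular-orbit relation v² = μ/r at r = 1.26×10^5 km: μ = v²r = (34.5)² × 1.26×10^5 = 1.49972×10^8 km³/s².
Semi-major axis of the transfer orbit: a_t = (1.260×10^5 + 5.350×10^5)/2 = 3.305×10^5 km.
By Kepler's third law the transfer-orbit period is T = 2π√(a_t³/μ), so t = T/2 = 48740 s.
Converting: 48740 s ÷ 3600 s/hour = 13.5 hours.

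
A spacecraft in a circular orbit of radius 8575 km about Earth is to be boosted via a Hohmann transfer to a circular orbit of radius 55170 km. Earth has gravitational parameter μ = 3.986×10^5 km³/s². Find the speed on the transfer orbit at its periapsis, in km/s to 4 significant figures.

v = 8.970 km/s

The Hohmann ellipse has a_t = (r₁ + r₂)/2 = 31872.5 km.
The periapsis of the transfer ellipse is at r = 8575 km.
From the vis-viva equation, v = √[μ(2/r − 1/a_t)] = 8.970 km/s.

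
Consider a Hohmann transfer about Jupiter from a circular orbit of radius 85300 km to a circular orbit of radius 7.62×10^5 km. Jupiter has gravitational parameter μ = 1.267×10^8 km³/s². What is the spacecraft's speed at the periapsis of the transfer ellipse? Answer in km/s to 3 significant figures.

v = 51.7 km/s

Semi-major axis of the transfer orbit: a_t = (85300 + 7.620×10^5)/2 = 4.2365×10^5 km.
The periapsis of the transfer ellipse is at r = 85300 km.
Applying v² = μ(2/r − 1/a_t): v = 51.69 km/s.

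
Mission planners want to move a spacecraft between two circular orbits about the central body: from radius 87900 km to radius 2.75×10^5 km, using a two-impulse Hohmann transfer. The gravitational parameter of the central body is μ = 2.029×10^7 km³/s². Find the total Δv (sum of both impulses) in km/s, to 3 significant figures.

Δv = 6.12 km/s

Semi-major axis of the transfer orbit: a_t = (87900 + 2.750×10^5)/2 = 1.8145×10^5 km.
Circular speed at r₁: v₁ = √(μ/r₁) = √(2.029×10^7/87900) = 15.193 km/s.
Transfer-orbit speed at r₁ (vis-viva equation): v_p = √[μ(2/r₁ − 1/a_t)] = 18.704 km/s.
First burn Δv₁ = |v_p − v₁| = 3.511 km/s.
At r₂, v₂ = √(μ/r₂) = 8.5896 km/s.
Transfer-orbit speed at r₂: v_a = √[μ(2/r₂ − 1/a_t)] = 5.9785 km/s.
Second burn Δv₂ = |v₂ − v_a| = 2.611 km/s.
Total Δv = Δv₁ + Δv₂ = 6.122 km/s.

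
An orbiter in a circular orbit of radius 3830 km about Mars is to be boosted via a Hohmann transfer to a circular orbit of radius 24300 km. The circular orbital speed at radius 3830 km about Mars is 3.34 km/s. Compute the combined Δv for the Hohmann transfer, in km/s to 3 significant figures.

From the circular-orbit relation v² = μ/r at r = 3830 km: μ = v²r = (3.34)² × 3830 = 42725.9 km³/s².
Semi-major axis of the transfer orbit: a_t = (3830 + 24300)/2 = 14065 km.
Circular speed at r₁: v₁ = √(μ/r₁) = √(42725.9/3830) = 3.340 km/s.
On the transfer ellipse at r₁, vis-viva equation gives v_p = √[μ(2/r₁ − 1/a_t)] = 4.390 km/s.
First burn Δv₁ = |v_p − v₁| = 1.050 km/s.
Circular speed at r₂: v₂ = √(μ/r₂) = 1.326 km/s.
Transfer-orbit speed at r₂: v_a = √[μ(2/r₂ − 1/a_t)] = 0.6919 km/s.
Second burn Δv₂ = |v₂ − v_a| = 0.6341 km/s.
Δv = Δv₁ + Δv₂ = 1.050 + 0.6341 = 1.684 km/s.

Δv = 1.68 km/s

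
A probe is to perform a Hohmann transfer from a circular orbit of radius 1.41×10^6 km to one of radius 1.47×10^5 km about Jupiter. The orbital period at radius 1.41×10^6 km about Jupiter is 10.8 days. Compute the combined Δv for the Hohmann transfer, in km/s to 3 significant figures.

From Kepler's third law T² = 4π²r³/μ at r = 1.41×10^6 km, T = 10.8 days = 10.8 × 86400 s = 9.3312×10^5 s: μ = 4π²r³/T² = 1.27099×10^8 km³/s².
The Hohmann ellipse has a_t = (r₁ + r₂)/2 = 7.785×10^5 km.
Circular speed at r₁: v₁ = √(μ/r₁) = √(1.27099×10^8/1.410×10^6) = 9.4943 km/s.
On the transfer ellipse at r₁, vis-viva equation gives v_a = √[μ(2/r₁ − 1/a_t)] = 4.1256 km/s.
First burn Δv₁ = |v_a − v₁| = 5.369 km/s.
At r₂, v₂ = √(μ/r₂) = 29.40 km/s.
Transfer-orbit speed at r₂: v_p = √[μ(2/r₂ − 1/a_t)] = 39.57 km/s.
Second burn Δv₂ = |v₂ − v_p| = 10.17 km/s.
Total Δv = Δv₁ + Δv₂ = 15.54 km/s.

Δv = 15.5 km/s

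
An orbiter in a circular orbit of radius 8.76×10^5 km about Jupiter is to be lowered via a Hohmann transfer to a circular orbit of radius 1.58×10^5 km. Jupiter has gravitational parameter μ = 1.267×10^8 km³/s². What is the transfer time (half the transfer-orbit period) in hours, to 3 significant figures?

The Hohmann ellipse has a_t = (r₁ + r₂)/2 = 5.170×10^5 km.
By Kepler's third law the transfer-orbit period is T = 2π√(a_t³/μ), so t = T/2 = 1.038×10^5 s.
Converting: 1.038×10^5 s ÷ 3600 s/hour = 28.8 hours.

t = 28.8 hours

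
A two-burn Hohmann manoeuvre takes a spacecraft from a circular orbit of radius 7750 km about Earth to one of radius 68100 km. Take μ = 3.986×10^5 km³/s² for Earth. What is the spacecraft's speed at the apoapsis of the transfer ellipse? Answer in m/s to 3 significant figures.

The Hohmann ellipse has a_t = (r₁ + r₂)/2 = 37925 km.
The apoapsis of the transfer ellipse is at r = 68100 km.
Applying v² = μ(2/r − 1/a_t): v = 1.094 km/s.

v = 1090 m/s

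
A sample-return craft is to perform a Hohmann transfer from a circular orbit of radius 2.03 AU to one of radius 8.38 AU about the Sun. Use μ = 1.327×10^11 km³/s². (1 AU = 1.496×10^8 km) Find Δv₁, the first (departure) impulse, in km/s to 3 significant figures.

In km: r₁ = 2.03 × 1.496×10^8 = 3.03688×10^8 km; r₂ = 8.38 × 1.496×10^8 = 1.253648×10^9 km.
The Hohmann ellipse has a_t = (r₁ + r₂)/2 = 7.78668×10^8 km.
Circular speed at r = 3.03688×10^8 km: v_c = √(μ/r) = 20.90 km/s.
Vis-viva on the transfer ellipse at r = 3.03688×10^8 km gives v_t = √[μ(2/r − 1/a_t)] = 26.52 km/s.
Δv₁ = |v_t − v_c| = |26.52 − 20.90| = 5.620 km/s.

Δv₁ = 5.62 km/s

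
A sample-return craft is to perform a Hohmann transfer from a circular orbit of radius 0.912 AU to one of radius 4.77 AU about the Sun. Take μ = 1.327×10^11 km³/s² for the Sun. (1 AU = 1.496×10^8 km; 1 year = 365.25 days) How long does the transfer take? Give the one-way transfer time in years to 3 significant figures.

t = 2.39 years

In km: r₁ = 0.912 × 1.496×10^8 = 1.364352×10^8 km; r₂ = 4.77 × 1.496×10^8 = 7.13592×10^8 km.
Semi-major axis of the transfer orbit: a_t = (1.364352×10^8 + 7.13592×10^8)/2 = 4.250136×10^8 km.
Transfer time t = π√(a_t³/μ) = π√((4.250136×10^8)³ / 1.327×10^11) = 7.556×10^7 s.
Converting: 7.556×10^7 s ÷ 3.15576×10^7 s/year (365.25 × 86400) = 2.39 years.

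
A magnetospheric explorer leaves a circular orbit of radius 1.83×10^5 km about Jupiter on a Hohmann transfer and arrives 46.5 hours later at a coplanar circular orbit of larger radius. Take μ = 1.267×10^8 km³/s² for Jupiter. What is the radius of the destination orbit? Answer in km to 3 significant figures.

Transfer time t = 46.5 hours = 1.674×10^5 s, and t = π√(a_t³/μ).
So a_t = (μ t²/π²)^(1/3) = (1.267×10^8 × (1.674×10^5)² / π²)^(1/3) = 7.1121×10^5 km.
Since a_t = (r₁ + r₂)/2, r₂ = 2a_t − r₁ = 2×7.1121×10^5 − 1.830×10^5 = 1.23942×10^6 km.

r₂ = 1.24×10^6 km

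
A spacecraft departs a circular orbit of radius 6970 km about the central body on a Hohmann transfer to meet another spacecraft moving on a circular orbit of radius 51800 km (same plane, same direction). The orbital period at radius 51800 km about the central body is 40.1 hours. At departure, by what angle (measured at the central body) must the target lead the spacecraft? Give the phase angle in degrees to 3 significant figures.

From Kepler's third law T² = 4π²r³/μ at r = 51800 km, T = 40.1 hours = 40.1 × 3600 s = 1.4436×10^5 s: μ = 4π²r³/T² = 2.63303×10^5 km³/s².
The Hohmann ellipse has a_t = (r₁ + r₂)/2 = 29385 km.
Transfer time t = π√(a_t³/μ) = 30840 s.
The target's mean motion on its circular orbit is ω₂ = √(μ/r₂³) = 4.3524×10^-5 rad/s.
Angle swept by the target during transfer: ω₂·t = 1.3423 rad = 76.91°.
Arrival is 180° from departure on the ellipse, so φ = 180° − 76.91° = 103°.

φ = 103°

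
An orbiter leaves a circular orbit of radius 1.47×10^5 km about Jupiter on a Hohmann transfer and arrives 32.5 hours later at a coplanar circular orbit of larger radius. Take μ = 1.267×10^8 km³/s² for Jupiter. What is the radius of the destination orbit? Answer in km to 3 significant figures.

Transfer time t = 32.5 hours = 1.170×10^5 s, and t = π√(a_t³/μ).
So a_t = (μ t²/π²)^(1/3) = (1.267×10^8 × (1.170×10^5)² / π²)^(1/3) = 5.6012×10^5 km.
Since a_t = (r₁ + r₂)/2, r₂ = 2a_t − r₁ = 2×5.6012×10^5 − 1.470×10^5 = 9.7324×10^5 km.

r₂ = 9.73×10^5 km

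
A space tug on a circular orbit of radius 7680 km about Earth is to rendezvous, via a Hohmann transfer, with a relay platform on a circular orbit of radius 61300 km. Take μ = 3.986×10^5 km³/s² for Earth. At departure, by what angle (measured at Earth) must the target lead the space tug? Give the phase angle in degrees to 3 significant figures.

φ = 104°

Semi-major axis of the transfer orbit: a_t = (7680 + 61300)/2 = 34490 km.
Transfer time t = π√(a_t³/μ) = 31870 s.
Target angular speed ω₂ = √(μ/r₂³) = 4.160×10^-5 rad/s.
Angle swept by the target during transfer: ω₂·t = 1.326 rad = 75.97°.
Arrival is 180° from departure on the ellipse, so φ = 180° − 75.97° = 104°.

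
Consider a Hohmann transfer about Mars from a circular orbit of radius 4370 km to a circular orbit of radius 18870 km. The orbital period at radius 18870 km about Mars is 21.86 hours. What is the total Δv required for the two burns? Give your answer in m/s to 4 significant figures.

Δv = 1442 m/s

From Kepler's third law T² = 4π²r³/μ at r = 18870 km, T = 21.86 hours = 21.86 × 3600 s = 78696 s: μ = 4π²r³/T² = 42832.2 km³/s².
Semi-major axis of the transfer orbit: a_t = (4370 + 18870)/2 = 11620 km.
At r₁ the circular-orbit speed is v₁ = √(μ/r₁) = 3.1307 km/s.
Transfer-orbit speed at r₁ (vis-viva equation): v_p = √[μ(2/r₁ − 1/a_t)] = 3.9896 km/s.
First burn Δv₁ = |v_p − v₁| = 0.8589 km/s.
Circular speed at r₂: v₂ = √(μ/r₂) = 1.5066 km/s.
Transfer-orbit speed at r₂: v_a = √[μ(2/r₂ − 1/a_t)] = 0.92393 km/s.
Second burn Δv₂ = |v₂ − v_a| = 0.5827 km/s.
Total Δv = Δv₁ + Δv₂ = 1.442 km/s.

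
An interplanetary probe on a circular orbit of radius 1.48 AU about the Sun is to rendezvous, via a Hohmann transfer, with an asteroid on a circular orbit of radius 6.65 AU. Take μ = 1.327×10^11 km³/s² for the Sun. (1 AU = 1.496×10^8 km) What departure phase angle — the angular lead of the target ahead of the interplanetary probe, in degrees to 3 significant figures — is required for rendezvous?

φ = 94.0°

In km: r₁ = 1.48 × 1.496×10^8 = 2.21408×10^8 km; r₂ = 6.65 × 1.496×10^8 = 9.9484×10^8 km.
Transfer-ellipse semi-major axis a_t = (r₁ + r₂)/2 = (2.21408×10^8 + 9.9484×10^8)/2 = 6.08124×10^8 km.
The half-period of the transfer ellipse is t = π√(a_t³/μ) = 1.29331×10^8 s.
Target angular speed ω₂ = √(μ/r₂³) = 1.16093×10^-8 rad/s.
Angle swept by the target during transfer: ω₂·t = 1.50144 rad = 86.03°.
The interplanetary probe traverses 180° on the transfer ellipse, so the target must lead by 180° − 86.03° = 94.0°.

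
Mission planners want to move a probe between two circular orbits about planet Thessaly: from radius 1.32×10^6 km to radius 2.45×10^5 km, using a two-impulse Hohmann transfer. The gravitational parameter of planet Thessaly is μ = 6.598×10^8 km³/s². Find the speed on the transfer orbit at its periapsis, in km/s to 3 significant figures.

Transfer-ellipse semi-major axis a_t = (r₁ + r₂)/2 = (1.320×10^6 + 2.450×10^5)/2 = 7.825×10^5 km.
At periapsis, r = 2.450×10^5 km.
From the vis-viva equation, v = √[μ(2/r − 1/a_t)] = 67.40 km/s.

v = 67.4 km/s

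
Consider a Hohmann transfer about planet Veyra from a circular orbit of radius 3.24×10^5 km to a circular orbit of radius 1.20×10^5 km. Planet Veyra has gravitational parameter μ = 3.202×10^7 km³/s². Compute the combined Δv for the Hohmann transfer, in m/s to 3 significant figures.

Δv = 6030 m/s

The Hohmann ellipse has a_t = (r₁ + r₂)/2 = 2.220×10^5 km.
At r₁ the circular-orbit speed is v₁ = √(μ/r₁) = 9.941 km/s.
Transfer-orbit speed at r₁ (vis-viva): v_a = √[μ(2/r₁ − 1/a_t)] = 7.309 km/s.
First burn Δv₁ = |v_a − v₁| = 2.632 km/s.
At r₂, v₂ = √(μ/r₂) = 16.335 km/s.
Transfer-orbit speed at r₂: v_p = √[μ(2/r₂ − 1/a_t)] = 19.734 km/s.
Second burn Δv₂ = |v₂ − v_p| = 3.399 km/s.
Δv = Δv₁ + Δv₂ = 2.632 + 3.399 = 6.031 km/s.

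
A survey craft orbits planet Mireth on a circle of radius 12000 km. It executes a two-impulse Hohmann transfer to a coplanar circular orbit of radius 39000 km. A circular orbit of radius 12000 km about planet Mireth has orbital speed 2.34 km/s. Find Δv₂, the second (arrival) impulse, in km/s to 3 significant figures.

Δv₂ = 0.408 km/s

From the circular-orbit relation v² = μ/r at r = 12000 km: μ = v²r = (2.34)² × 12000 = 65707.2 km³/s².
Transfer-ellipse semi-major axis a_t = (r₁ + r₂)/2 = (12000 + 39000)/2 = 25500 km.
Circular speed at r = 39000 km: v_c = √(μ/r) = 1.298 km/s.
Transfer-orbit speed at the same r (vis-viva, a = a_t): v_t = √[μ(2/r − 1/a_t)] = 0.8904 km/s.
Δv₂ = |v_t − v_c| = |0.8904 − 1.298| = 0.4076 km/s.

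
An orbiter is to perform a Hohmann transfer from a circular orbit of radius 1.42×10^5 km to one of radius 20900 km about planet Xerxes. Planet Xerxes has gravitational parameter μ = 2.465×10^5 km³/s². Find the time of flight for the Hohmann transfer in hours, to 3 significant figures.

t = 40.9 hours

The Hohmann ellipse has a_t = (r₁ + r₂)/2 = 81450 km.
By Kepler's third law the transfer-orbit period is T = 2π√(a_t³/μ), so t = T/2 = 1.471×10^5 s.
Converting: 1.471×10^5 s ÷ 3600 s/hour = 40.9 hours.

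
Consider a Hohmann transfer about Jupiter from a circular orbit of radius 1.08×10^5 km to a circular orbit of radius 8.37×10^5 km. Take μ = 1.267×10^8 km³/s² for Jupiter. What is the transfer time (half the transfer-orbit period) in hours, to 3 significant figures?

Semi-major axis of the transfer orbit: a_t = (1.080×10^5 + 8.370×10^5)/2 = 4.725×10^5 km.
Transfer time t = π√(a_t³/μ) = π√((4.725×10^5)³ / 1.267×10^8) = 90650 s.
Converting: 90650 s ÷ 3600 s/hour = 25.2 hours.

t = 25.2 hours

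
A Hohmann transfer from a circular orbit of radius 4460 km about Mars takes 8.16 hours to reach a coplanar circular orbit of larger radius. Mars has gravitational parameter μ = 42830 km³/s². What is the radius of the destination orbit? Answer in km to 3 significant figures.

r₂ = 26600 km

Transfer time t = 8.16 hours = 29376 s, and t = π√(a_t³/μ).
So a_t = (μ t²/π²)^(1/3) = (42830 × (29376)² / π²)^(1/3) = 15529 km.
Since a_t = (r₁ + r₂)/2, r₂ = 2a_t − r₁ = 2×15529 − 4460 = 26598 km.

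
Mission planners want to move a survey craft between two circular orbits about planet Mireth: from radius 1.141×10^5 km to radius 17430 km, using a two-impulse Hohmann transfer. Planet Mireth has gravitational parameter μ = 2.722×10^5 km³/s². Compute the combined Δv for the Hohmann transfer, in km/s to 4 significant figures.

Δv = 2.003 km/s

The Hohmann ellipse has a_t = (r₁ + r₂)/2 = 65765 km.
Circular speed at r₁: v₁ = √(μ/r₁) = √(2.722×10^5/1.141×10^5) = 1.54455 km/s.
Transfer-orbit speed at r₁ (vis-viva): v_a = √[μ(2/r₁ − 1/a_t)] = 0.795156 km/s.
First burn Δv₁ = |v_a − v₁| = 0.74939 km/s.
At r₂, v₂ = √(μ/r₂) = 3.9518 km/s.
Transfer-orbit speed at r₂: v_p = √[μ(2/r₂ − 1/a_t)] = 5.2052 km/s.
Second burn Δv₂ = |v₂ − v_p| = 1.2534 km/s.
Δv = Δv₁ + Δv₂ = 0.74939 + 1.2534 = 2.003 km/s.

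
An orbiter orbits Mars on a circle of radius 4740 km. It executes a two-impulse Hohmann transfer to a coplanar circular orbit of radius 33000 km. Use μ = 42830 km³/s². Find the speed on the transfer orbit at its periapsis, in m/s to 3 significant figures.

v = 3980 m/s

The Hohmann ellipse has a_t = (r₁ + r₂)/2 = 18870 km.
At periapsis, r = 4740 km.
Applying v² = μ(2/r − 1/a_t): v = 3.975 km/s.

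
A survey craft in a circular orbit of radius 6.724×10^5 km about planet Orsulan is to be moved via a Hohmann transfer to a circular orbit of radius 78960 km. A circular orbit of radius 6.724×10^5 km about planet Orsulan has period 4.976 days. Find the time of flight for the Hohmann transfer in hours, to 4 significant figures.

From Kepler's third law T² = 4π²r³/μ at r = 6.724×10^5 km, T = 4.976 days = 4.976 × 86400 s = 4.299264×10^5 s: μ = 4π²r³/T² = 6.49314×10^7 km³/s².
Semi-major axis of the transfer orbit: a_t = (6.724×10^5 + 78960)/2 = 3.7568×10^5 km.
By Kepler's third law the transfer-orbit period is T = 2π√(a_t³/μ), so t = T/2 = 89770 s.
Converting: 89770 s ÷ 3600 s/hour = 24.94 hours.

t = 24.94 hours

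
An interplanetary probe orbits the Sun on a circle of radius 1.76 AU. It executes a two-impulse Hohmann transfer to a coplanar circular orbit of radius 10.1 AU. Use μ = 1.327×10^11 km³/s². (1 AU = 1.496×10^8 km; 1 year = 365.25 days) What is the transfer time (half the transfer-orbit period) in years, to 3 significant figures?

In km: r₁ = 1.76 × 1.496×10^8 = 2.63296×10^8 km; r₂ = 10.1 × 1.496×10^8 = 1.51096×10^9 km.
Transfer-ellipse semi-major axis a_t = (r₁ + r₂)/2 = (2.63296×10^8 + 1.51096×10^9)/2 = 8.87128×10^8 km.
Transfer time t = π√(a_t³/μ) = π√((8.87128×10^8)³ / 1.327×10^11) = 2.279×10^8 s.
Converting: 2.279×10^8 s ÷ 3.15576×10^7 s/year (365.25 × 86400) = 7.22 years.

t = 7.22 years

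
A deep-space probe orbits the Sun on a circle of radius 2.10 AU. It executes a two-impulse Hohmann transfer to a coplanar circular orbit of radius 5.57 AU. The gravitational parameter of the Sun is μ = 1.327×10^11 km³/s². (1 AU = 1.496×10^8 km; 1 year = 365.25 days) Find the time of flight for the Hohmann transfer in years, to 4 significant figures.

t = 3.755 years

In km: r₁ = 2.10 × 1.496×10^8 = 3.1416×10^8 km; r₂ = 5.57 × 1.496×10^8 = 8.33272×10^8 km.
Semi-major axis of the transfer orbit: a_t = (3.1416×10^8 + 8.33272×10^8)/2 = 5.73716×10^8 km.
Half the transfer-orbit period gives t = π√(a_t³/μ) = 1.185×10^8 s.
Converting: 1.185×10^8 s ÷ 3.15576×10^7 s/year (365.25 × 86400) = 3.755 years.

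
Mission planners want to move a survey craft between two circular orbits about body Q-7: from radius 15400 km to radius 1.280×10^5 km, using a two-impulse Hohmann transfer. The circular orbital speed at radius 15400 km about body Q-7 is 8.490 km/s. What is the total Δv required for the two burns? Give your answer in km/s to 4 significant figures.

Δv = 4.434 km/s

From the circular-orbit relation v² = μ/r at r = 15400 km: μ = v²r = (8.490)² × 15400 = 1.11003×10^6 km³/s².
The Hohmann ellipse has a_t = (r₁ + r₂)/2 = 71700 km.
Circular speed at r₁: v₁ = √(μ/r₁) = √(1.11003×10^6/15400) = 8.4900 km/s.
Transfer-orbit speed at r₁ (v² = μ(2/r − 1/a)): v_p = √[μ(2/r₁ − 1/a_t)] = 11.344 km/s.
First burn Δv₁ = |v_p − v₁| = 2.854 km/s.
At r₂, v₂ = √(μ/r₂) = 2.945 km/s.
Transfer-orbit speed at r₂: v_a = √[μ(2/r₂ − 1/a_t)] = 1.365 km/s.
Second burn Δv₂ = |v₂ − v_a| = 1.580 km/s.
Total Δv = Δv₁ + Δv₂ = 4.434 km/s.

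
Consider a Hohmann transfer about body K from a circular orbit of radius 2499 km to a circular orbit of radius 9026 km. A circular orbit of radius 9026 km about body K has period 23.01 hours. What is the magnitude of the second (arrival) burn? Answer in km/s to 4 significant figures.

From Kepler's third law T² = 4π²r³/μ at r = 9026 km, T = 23.01 hours = 23.01 × 3600 s = 82836 s: μ = 4π²r³/T² = 4230.65 km³/s².
Semi-major axis of the transfer orbit: a_t = (2499 + 9026)/2 = 5762.5 km.
Circular speed at r = 9026 km: v_c = √(μ/r) = 0.68463 km/s.
Transfer-orbit speed at the same r (vis-viva, a = a_t): v_t = √[μ(2/r − 1/a_t)] = 0.45085 km/s.
Δv₂ = |v_t − v_c| = |0.45085 − 0.68463| = 0.2338 km/s.

Δv₂ = 0.2338 km/s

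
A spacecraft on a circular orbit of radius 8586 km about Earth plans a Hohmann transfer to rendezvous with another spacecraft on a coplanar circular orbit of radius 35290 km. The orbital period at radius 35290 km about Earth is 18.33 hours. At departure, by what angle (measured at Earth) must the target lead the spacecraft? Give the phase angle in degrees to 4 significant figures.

From Kepler's third law T² = 4π²r³/μ at r = 35290 km, T = 18.33 hours = 18.33 × 3600 s = 65988 s: μ = 4π²r³/T² = 3.98460×10^5 km³/s².
Semi-major axis of the transfer orbit: a_t = (8586 + 35290)/2 = 21938 km.
The half-period of the transfer ellipse is t = π√(a_t³/μ) = 16172 s.
The target's mean motion on its circular orbit is ω₂ = √(μ/r₂³) = 9.5217×10^-5 rad/s.
Angle swept by the target during transfer: ω₂·t = 1.5398 rad = 88.22°.
The spacecraft traverses 180° on the transfer ellipse, so the target must lead by 180° − 88.22° = 91.78°.

φ = 91.78°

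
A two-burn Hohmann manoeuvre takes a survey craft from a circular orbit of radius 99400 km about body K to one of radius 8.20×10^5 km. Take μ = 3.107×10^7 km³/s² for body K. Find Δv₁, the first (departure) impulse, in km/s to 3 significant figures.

Δv₁ = 5.93 km/s

Semi-major axis of the transfer orbit: a_t = (99400 + 8.200×10^5)/2 = 4.597×10^5 km.
Circular speed at r = 99400 km: v_c = √(μ/r) = 17.680 km/s.
Vis-viva on the transfer ellipse at r = 99400 km gives v_t = √[μ(2/r − 1/a_t)] = 23.613 km/s.
Δv₁ = |v_t − v_c| = |23.613 − 17.680| = 5.933 km/s.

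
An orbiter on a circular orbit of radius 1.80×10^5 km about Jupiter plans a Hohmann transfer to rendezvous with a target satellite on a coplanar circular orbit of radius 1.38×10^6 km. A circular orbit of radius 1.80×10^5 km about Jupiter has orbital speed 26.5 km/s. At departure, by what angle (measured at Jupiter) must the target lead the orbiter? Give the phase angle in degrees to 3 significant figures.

φ = 104°

From the circular-orbit relation v² = μ/r at r = 1.80×10^5 km: μ = v²r = (26.5)² × 1.80×10^5 = 1.26405×10^8 km³/s².
Semi-major axis of the transfer orbit: a_t = (1.800×10^5 + 1.380×10^6)/2 = 7.800×10^5 km.
Transfer time t = π√(a_t³/μ) = 1.925×10^5 s.
The target's mean motion on its circular orbit is ω₂ = √(μ/r₂³) = 6.935×10^-6 rad/s.
Angle swept by the target during transfer: ω₂·t = 1.335 rad = 76.49°.
The orbiter traverses 180° on the transfer ellipse, so the target must lead by 180° − 76.49° = 104°.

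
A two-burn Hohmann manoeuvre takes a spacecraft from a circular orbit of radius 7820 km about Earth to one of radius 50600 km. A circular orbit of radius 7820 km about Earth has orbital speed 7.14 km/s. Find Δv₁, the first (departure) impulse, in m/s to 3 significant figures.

From the circular-orbit relation v² = μ/r at r = 7820 km: μ = v²r = (7.14)² × 7820 = 3.98660×10^5 km³/s².
Semi-major axis of the transfer orbit: a_t = (7820 + 50600)/2 = 29210 km.
On the circular orbit at r = 7820 km, v_c = √(μ/r) = 7.140 km/s.
Transfer-orbit speed at the same r (vis-viva, a = a_t): v_t = √[μ(2/r − 1/a_t)] = 9.397 km/s.
Δv₁ = |v_t − v_c| = |9.397 − 7.140| = 2.257 km/s.

Δv₁ = 2260 m/s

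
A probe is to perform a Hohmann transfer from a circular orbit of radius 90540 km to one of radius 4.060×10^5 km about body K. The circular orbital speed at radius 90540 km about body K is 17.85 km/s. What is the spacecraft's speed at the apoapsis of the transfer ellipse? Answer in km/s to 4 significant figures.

From the circular-orbit relation v² = μ/r at r = 90540 km: μ = v²r = (17.85)² × 90540 = 2.88481×10^7 km³/s².
Transfer-ellipse semi-major axis a_t = (r₁ + r₂)/2 = (90540 + 4.060×10^5)/2 = 2.4827×10^5 km.
At apoapsis, r = 4.060×10^5 km.
From the vis-viva equation, v = √[μ(2/r − 1/a_t)] = 5.090 km/s.

v = 5.090 km/s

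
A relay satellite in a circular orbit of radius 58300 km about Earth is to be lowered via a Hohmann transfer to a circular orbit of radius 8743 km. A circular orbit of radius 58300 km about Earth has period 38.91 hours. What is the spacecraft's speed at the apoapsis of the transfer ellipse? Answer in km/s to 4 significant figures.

From Kepler's third law T² = 4π²r³/μ at r = 58300 km, T = 38.91 hours = 38.91 × 3600 s = 1.40076×10^5 s: μ = 4π²r³/T² = 3.98692×10^5 km³/s².
Semi-major axis of the transfer orbit: a_t = (58300 + 8743)/2 = 33521.5 km.
At apoapsis, r = 58300 km.
Applying v² = μ(2/r − 1/a_t): v = 1.336 km/s.

v = 1.336 km/s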